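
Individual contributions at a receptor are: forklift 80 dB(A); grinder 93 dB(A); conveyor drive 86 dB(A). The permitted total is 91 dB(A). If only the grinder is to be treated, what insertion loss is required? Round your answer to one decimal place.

4.2 dB

Everything except the grinder sums to 10^(80/10) + 10^(86/10) = 4.981e+08 in linear terms, 86.97 dB(A).
The limit corresponds to 10^(91/10) = 1.259e+09; subtracting the fixed part leaves 7.608e+08 for the grinder, i.e. 88.81 dB(A).
Required insertion loss = 93 − 88.81 = 4.19 dB.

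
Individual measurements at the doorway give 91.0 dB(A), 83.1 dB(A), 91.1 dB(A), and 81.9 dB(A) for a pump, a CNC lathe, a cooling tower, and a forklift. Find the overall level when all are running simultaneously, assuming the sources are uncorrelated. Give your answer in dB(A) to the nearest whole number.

For uncorrelated sources the intensities add, so convert each level to linear form, sum, and take 10·log₁₀ of the total.
Σ 10^(L/10) = 10^(91.0/10) + 10^(83.1/10) + 10^(91.1/10) + 10^(81.9/10) = 2.906e+09.
L_total = 10·log₁₀(2.906e+09) = 94.63 dB(A).

95 dB(A)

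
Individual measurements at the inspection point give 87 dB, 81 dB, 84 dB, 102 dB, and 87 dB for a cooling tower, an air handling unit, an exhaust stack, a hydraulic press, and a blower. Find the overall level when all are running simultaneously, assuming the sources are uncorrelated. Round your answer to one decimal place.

102.4 dB

Incoherent sources combine by intensity addition: L_total = 10·log₁₀(Σ 10^(L_i/10)).
Σ 10^(L/10) = 10^(87/10) + 10^(81/10) + 10^(84/10) + 10^(102/10) + 10^(87/10) = 1.723e+10.
L_total = 10·log₁₀(1.723e+10) = 102.36 dB.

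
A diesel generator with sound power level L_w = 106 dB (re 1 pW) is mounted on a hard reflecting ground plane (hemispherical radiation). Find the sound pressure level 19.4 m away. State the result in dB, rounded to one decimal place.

The power spreads over a hemisphere of area 2π·r², so L_p = L_w − 10·log₁₀(2π·r²).
2π·r² = 2365 m², 10·log₁₀ of that is 33.738 dB.
L_p = 106 − 33.738 = 72.26 dB.

72.3 dB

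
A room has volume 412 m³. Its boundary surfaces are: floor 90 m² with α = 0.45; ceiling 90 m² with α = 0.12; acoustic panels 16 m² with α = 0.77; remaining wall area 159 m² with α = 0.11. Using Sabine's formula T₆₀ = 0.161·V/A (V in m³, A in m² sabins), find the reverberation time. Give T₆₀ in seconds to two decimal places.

Summing Sᵢαᵢ: 90·0.45 + 90·0.12 + 16·0.77 + 159·0.11 = 81.11 m².
T₆₀ = 0.161·V/A = 0.161·412/81.11 = 0.818 s.

0.82 s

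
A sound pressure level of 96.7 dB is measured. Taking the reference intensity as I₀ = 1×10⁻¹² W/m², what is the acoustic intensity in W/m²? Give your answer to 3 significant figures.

I = I₀·10^(L/10) = 10⁻¹² × 10^(96.7/10) = 10^(-2.330).

0.00468 W/m²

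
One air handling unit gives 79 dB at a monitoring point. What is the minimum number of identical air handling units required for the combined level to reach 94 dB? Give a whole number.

32

Need L₁ + 10·log₁₀ N ≥ 94, i.e. log₁₀ N ≥ 1.50.
N ≥ 10^(15.0/10) = 31.623, so N = 32.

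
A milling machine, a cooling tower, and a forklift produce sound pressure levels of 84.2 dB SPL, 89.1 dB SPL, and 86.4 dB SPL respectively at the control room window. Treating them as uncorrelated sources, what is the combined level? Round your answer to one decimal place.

91.8 dB SPL

For uncorrelated sources the intensities add, so convert each level to linear form, sum, and take 10·log₁₀ of the total.
Σ 10^(L/10) = 10^(84.2/10) + 10^(89.1/10) + 10^(86.4/10) = 1.512e+09.
L_total = 10·log₁₀(1.512e+09) = 91.80 dB SPL.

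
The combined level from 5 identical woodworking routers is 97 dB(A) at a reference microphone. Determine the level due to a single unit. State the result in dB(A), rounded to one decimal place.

Dividing the total intensity by 5 lowers the level by 10·log₁₀ 5 = 6.990 dB: L₁ = 97 − 6.990.

90.0 dB(A)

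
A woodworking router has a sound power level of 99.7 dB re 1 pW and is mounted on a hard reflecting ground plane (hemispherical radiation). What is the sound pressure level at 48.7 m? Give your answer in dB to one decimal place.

58.0 dB

L_p = L_w − 10·log₁₀(2π·r²) with r = 48.7 m.
2π·r² = 1.49e+04 m², 10·log₁₀ of that is 41.732 dB.
L_p = 99.7 − 41.732 = 57.97 dB.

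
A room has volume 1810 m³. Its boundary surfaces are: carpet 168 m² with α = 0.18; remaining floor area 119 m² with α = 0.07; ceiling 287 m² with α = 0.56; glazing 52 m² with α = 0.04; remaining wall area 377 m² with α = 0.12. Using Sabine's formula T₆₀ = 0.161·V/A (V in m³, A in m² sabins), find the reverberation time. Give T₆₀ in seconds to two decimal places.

1.18 s

A = Σ Sᵢαᵢ = 168·0.18 + 119·0.07 + 287·0.56 + 52·0.04 + 377·0.12 = 246.61 m².
T₆₀ = 0.161 × 1810 / 246.61 = 1.182 s.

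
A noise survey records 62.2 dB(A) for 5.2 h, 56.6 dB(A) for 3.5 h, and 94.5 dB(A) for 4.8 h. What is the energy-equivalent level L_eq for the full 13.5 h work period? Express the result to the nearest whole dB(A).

Weight each interval's intensity by its duration and average over T = 13.5 h:
Σ tᵢ·10^(Lᵢ/10) = 5.2·10^(62.2/10) + 3.5·10^(56.6/10) + 4.8·10^(94.5/10) = 1.354e+10.
L_eq = 10·log₁₀(1.354e+10/13.5) = 90.01 dB(A).

90 dB(A)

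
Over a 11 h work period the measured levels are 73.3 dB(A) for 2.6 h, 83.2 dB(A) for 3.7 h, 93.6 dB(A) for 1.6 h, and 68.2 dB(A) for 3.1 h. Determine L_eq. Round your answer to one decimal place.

The energy average is taken in the linear domain: L_eq = 10·log₁₀[(Σ tᵢ·10^(Lᵢ/10))/T], T = 11 h.
Σ tᵢ·10^(Lᵢ/10) = 2.6·10^(73.3/10) + 3.7·10^(83.2/10) + 1.6·10^(93.6/10) + 3.1·10^(68.2/10) = 4.514e+09.
L_eq = 10·log₁₀(4.514e+09/11) = 86.13 dB(A).

86.1 dB(A)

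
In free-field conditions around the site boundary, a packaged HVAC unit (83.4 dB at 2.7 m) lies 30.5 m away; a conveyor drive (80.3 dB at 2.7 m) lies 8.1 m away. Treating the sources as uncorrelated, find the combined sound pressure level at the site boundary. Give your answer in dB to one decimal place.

First find each source's level at the receiver (point-source: −20·log₁₀(r/r_ref)), then combine on an intensity basis.
packaged HVAC unit: 83.4 − 20·log₁₀(30.5/2.7) = 83.4 − 21.06 = 62.34 dB.
conveyor drive: 80.3 − 20·log₁₀(8.1/2.7) = 80.3 − 9.54 = 70.76 dB.
Σ 10^(L/10) = 1.362e+07 → L_total = 10·log₁₀(1.362e+07) = 71.34 dB.

71.3 dB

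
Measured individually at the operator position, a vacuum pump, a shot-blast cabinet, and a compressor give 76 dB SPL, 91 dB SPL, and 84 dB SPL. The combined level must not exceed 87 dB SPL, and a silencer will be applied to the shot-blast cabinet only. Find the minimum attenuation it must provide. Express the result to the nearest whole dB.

8 dB

Everything except the shot-blast cabinet sums to 10^(76/10) + 10^(84/10) = 2.910e+08 in linear terms, 84.64 dB SPL.
The limit corresponds to 10^(87/10) = 5.012e+08; subtracting the fixed part leaves 2.102e+08 for the shot-blast cabinet, i.e. 83.23 dB SPL.
Required insertion loss = 91 − 83.23 = 7.77 dB.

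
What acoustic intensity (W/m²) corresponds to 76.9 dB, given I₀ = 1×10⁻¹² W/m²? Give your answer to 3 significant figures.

L = 10·log₁₀(I/I₀) ⇒ I = I₀·10^(L/10) = 10⁻¹² × 10^7.69.

4.90e-05 W/m²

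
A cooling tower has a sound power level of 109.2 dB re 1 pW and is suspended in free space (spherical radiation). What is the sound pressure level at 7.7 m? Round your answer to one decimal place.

80.5 dB

Free-field spherical radiation: L_p = L_w − 10·log₁₀(4π·r²), r = 7.7 m.
4π·r² = 745.1 m², 10·log₁₀ of that is 28.722 dB.
L_p = 109.2 − 28.722 = 80.48 dB.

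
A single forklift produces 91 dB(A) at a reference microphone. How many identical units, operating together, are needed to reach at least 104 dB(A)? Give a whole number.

The shortfall is 104 − 91 = 13.0 dB, and N units add 10·log₁₀ N, so need 10·log₁₀ N ≥ 13.0.
N ≥ 10^(13.0/10) = 19.953, so N = 20.

20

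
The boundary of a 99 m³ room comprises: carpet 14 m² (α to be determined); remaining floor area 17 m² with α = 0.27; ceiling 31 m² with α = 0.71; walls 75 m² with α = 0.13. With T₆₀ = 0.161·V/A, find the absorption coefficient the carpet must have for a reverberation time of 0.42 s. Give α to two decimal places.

0.11

From T₆₀ = 0.161·V/A, the target T₆₀ = 0.42 s needs A = 0.161·99/0.42 = 37.95 m².
Absorption from the other surfaces = 17·0.27 + 31·0.71 + 75·0.13 = 36.35 m², so the carpet must supply 1.60 m² over 14 m².
α = 1.60/14 = 0.114.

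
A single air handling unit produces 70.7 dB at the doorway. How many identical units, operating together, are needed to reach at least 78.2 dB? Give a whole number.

6

The shortfall is 78.2 − 70.7 = 7.5 dB, and N units add 10·log₁₀ N, so need 10·log₁₀ N ≥ 7.5.
N ≥ 10^(7.5/10) = 5.623, so N = 6.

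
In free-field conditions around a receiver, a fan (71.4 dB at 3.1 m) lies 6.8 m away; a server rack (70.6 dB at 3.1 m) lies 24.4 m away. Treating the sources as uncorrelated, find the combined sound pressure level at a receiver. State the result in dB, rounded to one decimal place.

First find each source's level at the receiver (point-source: −20·log₁₀(r/r_ref)), then combine on an intensity basis.
fan: 71.4 − 20·log₁₀(6.8/3.1) = 71.4 − 6.82 = 64.58 dB.
server rack: 70.6 − 20·log₁₀(24.4/3.1) = 70.6 − 17.92 = 52.68 dB.
Σ 10^(L/10) = 3.054e+06 → L_total = 10·log₁₀(3.054e+06) = 64.85 dB.

64.8 dB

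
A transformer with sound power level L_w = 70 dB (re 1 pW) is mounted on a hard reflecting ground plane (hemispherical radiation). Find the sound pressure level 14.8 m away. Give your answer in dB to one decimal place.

38.6 dB

L_p = L_w − 10·log₁₀(2π·r²) with r = 14.8 m.
2π·r² = 1376 m², 10·log₁₀ of that is 31.387 dB.
L_p = 70 − 31.387 = 38.61 dB.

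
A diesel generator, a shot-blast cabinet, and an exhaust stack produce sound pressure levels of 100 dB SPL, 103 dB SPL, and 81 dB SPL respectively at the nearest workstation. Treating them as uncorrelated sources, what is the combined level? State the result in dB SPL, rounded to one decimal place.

104.8 dB SPL

For uncorrelated sources the intensities add, so convert each level to linear form, sum, and take 10·log₁₀ of the total.
Σ 10^(L/10) = 10^(100/10) + 10^(103/10) + 10^(81/10) = 3.008e+10.
L_total = 10·log₁₀(3.008e+10) = 104.78 dB SPL.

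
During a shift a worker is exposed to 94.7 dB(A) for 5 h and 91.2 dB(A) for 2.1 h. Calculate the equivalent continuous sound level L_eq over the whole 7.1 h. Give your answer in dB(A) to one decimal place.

The energy average is taken in the linear domain: L_eq = 10·log₁₀[(Σ tᵢ·10^(Lᵢ/10))/T], T = 7.1 h.
Σ tᵢ·10^(Lᵢ/10) = 5·10^(94.7/10) + 2.1·10^(91.2/10) = 1.752e+10.
L_eq = 10·log₁₀(1.752e+10/7.1) = 93.92 dB(A).

93.9 dB(A)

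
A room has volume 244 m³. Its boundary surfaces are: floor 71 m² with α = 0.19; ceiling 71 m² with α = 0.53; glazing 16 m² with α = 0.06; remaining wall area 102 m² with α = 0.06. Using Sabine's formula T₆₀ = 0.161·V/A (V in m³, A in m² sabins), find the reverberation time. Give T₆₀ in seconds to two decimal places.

0.67 s

Summing Sᵢαᵢ: 71·0.19 + 71·0.53 + 16·0.06 + 102·0.06 = 58.20 m².
T₆₀ = 0.161 × 244 / 58.20 = 0.675 s.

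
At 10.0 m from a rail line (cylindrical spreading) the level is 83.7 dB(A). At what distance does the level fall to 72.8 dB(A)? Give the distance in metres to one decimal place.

The 10.9 dB drop corresponds to a distance ratio of 10^(10.9/10) for a line source.
r₂ = 10.0·10^((83.7−72.8)/10) = 10.0·10^(10.9/10) = 123.03 m.

123.0 m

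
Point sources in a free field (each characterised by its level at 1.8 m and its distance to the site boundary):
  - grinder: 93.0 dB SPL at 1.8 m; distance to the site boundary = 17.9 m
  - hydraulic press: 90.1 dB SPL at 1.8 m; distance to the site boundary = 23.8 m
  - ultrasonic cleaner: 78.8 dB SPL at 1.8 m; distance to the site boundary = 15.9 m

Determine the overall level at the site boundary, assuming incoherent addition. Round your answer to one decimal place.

74.3 dB SPL

First find each source's level at the receiver (point-source: −20·log₁₀(r/r_ref)), then combine on an intensity basis.
grinder: 93.0 − 20·log₁₀(17.9/1.8) = 93.0 − 19.95 = 73.05 dB SPL.
hydraulic press: 90.1 − 20·log₁₀(23.8/1.8) = 90.1 − 22.43 = 67.67 dB SPL.
ultrasonic cleaner: 78.8 − 20·log₁₀(15.9/1.8) = 78.8 − 18.92 = 59.88 dB SPL.
Σ 10^(L/10) = 2.700e+07 → L_total = 10·log₁₀(2.700e+07) = 74.31 dB SPL.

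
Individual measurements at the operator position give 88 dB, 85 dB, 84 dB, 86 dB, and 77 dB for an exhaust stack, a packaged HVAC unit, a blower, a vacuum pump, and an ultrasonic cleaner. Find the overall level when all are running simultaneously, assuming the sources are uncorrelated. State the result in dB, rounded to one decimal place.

92.2 dB

Incoherent sources combine by intensity addition: L_total = 10·log₁₀(Σ 10^(L_i/10)).
Σ 10^(L/10) = 10^(88/10) + 10^(85/10) + 10^(84/10) + 10^(86/10) + 10^(77/10) = 1.647e+09.
L_total = 10·log₁₀(1.647e+09) = 92.17 dB.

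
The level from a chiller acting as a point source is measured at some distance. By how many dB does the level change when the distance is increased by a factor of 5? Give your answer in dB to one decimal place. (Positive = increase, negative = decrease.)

Point-source spreading: ΔL = −20·log₁₀(r₂/r₁).
ΔL = −20·log₁₀(5) = -13.98 dB.

-14.0 dB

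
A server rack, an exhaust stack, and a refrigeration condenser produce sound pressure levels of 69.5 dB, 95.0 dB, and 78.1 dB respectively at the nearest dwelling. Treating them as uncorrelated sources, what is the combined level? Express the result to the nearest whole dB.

95 dB

For uncorrelated sources the intensities add, so convert each level to linear form, sum, and take 10·log₁₀ of the total.
Σ 10^(L/10) = 10^(69.5/10) + 10^(95.0/10) + 10^(78.1/10) = 3.236e+09.
L_total = 10·log₁₀(3.236e+09) = 95.10 dB.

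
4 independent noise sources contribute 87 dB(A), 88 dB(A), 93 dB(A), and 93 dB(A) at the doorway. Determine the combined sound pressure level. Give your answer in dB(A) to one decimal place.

97.1 dB(A)

For uncorrelated sources the intensities add, so convert each level to linear form, sum, and take 10·log₁₀ of the total.
Σ 10^(L/10) = 10^(87/10) + 10^(88/10) + 10^(93/10) + 10^(93/10) = 5.123e+09.
L_total = 10·log₁₀(5.123e+09) = 97.09 dB(A).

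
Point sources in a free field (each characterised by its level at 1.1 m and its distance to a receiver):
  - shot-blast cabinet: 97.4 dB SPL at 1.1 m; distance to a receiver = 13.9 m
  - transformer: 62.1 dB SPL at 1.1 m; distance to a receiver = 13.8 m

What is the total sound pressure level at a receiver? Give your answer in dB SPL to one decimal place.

First find each source's level at the receiver (point-source: −20·log₁₀(r/r_ref)), then combine on an intensity basis.
shot-blast cabinet: 97.4 − 20·log₁₀(13.9/1.1) = 97.4 − 22.03 = 75.37 dB SPL.
transformer: 62.1 − 20·log₁₀(13.8/1.1) = 62.1 − 21.97 = 40.13 dB SPL.
Σ 10^(L/10) = 3.443e+07 → L_total = 10·log₁₀(3.443e+07) = 75.37 dB SPL.

75.4 dB SPL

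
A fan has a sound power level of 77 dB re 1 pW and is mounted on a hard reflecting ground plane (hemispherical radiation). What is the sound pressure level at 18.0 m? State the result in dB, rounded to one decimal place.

43.9 dB

The power spreads over a hemisphere of area 2π·r², so L_p = L_w − 10·log₁₀(2π·r²).
2π·r² = 2036 m², 10·log₁₀ of that is 33.087 dB.
L_p = 77 − 33.087 = 43.91 dB.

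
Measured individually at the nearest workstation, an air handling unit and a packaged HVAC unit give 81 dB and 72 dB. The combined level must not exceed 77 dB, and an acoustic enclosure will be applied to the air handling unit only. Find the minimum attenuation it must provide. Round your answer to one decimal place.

Everything except the air handling unit sums to 10^(72/10) = 1.585e+07 in linear terms, 72.00 dB.
To meet 77 dB overall, the treated air handling unit may contribute at most 10^(77/10) − 1.585e+07 = 3.427e+07, i.e. 75.35 dB.
Required insertion loss = 81 − 75.35 = 5.65 dB.

5.7 dB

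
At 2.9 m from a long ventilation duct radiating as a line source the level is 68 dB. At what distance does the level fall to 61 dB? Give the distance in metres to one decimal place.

Line-source spreading drops the level by 10·log₁₀(r₂/r₁); inverting, r₂/r₁ = 10^(ΔL/10).
r₂ = 2.9·10^((68−61)/10) = 2.9·10^(7.0/10) = 14.53 m.

14.5 m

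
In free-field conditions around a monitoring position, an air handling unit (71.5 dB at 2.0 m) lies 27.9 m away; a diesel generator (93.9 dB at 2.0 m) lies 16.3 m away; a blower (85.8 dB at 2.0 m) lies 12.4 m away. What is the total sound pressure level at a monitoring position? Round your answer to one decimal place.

Propagate each source to the receiver with L = L_ref − 20·log₁₀(r/r_ref), then add intensities.
air handling unit: 71.5 − 20·log₁₀(27.9/2.0) = 71.5 − 22.89 = 48.61 dB.
diesel generator: 93.9 − 20·log₁₀(16.3/2.0) = 93.9 − 18.22 = 75.68 dB.
blower: 85.8 − 20·log₁₀(12.4/2.0) = 85.8 − 15.85 = 69.95 dB.
Σ 10^(L/10) = 4.692e+07 → L_total = 10·log₁₀(4.692e+07) = 76.71 dB.

76.7 dB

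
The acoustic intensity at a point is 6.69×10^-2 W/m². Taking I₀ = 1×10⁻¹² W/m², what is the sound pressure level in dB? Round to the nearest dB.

108 dB

Dividing by I₀ shifts the exponent by 12: I/I₀ = 6.69×10^10.
L = 10·(0.8254 + 10) = 108.25 dB.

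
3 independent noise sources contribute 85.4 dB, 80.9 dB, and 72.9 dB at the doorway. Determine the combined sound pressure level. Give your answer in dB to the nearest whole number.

For uncorrelated sources the intensities add, so convert each level to linear form, sum, and take 10·log₁₀ of the total.
Σ 10^(L/10) = 10^(85.4/10) + 10^(80.9/10) + 10^(72.9/10) = 4.893e+08.
L_total = 10·log₁₀(4.893e+08) = 86.90 dB.

87 dB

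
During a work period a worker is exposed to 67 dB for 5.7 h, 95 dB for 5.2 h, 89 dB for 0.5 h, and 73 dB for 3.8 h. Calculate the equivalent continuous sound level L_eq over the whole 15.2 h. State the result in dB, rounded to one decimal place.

90.5 dB

The energy average is taken in the linear domain: L_eq = 10·log₁₀[(Σ tᵢ·10^(Lᵢ/10))/T], T = 15.2 h.
Σ tᵢ·10^(Lᵢ/10) = 5.7·10^(67/10) + 5.2·10^(95/10) + 0.5·10^(89/10) + 3.8·10^(73/10) = 1.695e+10.
L_eq = 10·log₁₀(1.695e+10/15.2) = 90.47 dB.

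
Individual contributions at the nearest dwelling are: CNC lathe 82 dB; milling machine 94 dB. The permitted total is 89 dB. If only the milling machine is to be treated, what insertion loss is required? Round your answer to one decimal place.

The untreated sources together contribute 10^(82/10) = 1.585e+08, i.e. 82.00 dB.
To meet 89 dB overall, the treated milling machine may contribute at most 10^(89/10) − 1.585e+08 = 6.358e+08, i.e. 88.03 dB.
Required insertion loss = 94 − 88.03 = 5.97 dB.

6.0 dB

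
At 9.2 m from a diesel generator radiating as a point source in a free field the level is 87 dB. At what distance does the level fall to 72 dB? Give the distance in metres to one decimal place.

Point-source spreading drops the level by 20·log₁₀(r₂/r₁); inverting, r₂/r₁ = 10^(ΔL/20).
r₂ = 9.2·10^((87−72)/20) = 9.2·10^(15.0/20) = 51.74 m.

51.7 m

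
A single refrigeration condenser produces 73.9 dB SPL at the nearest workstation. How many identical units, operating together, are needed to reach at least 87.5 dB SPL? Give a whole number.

23

N identical sources give L₁ + 10·log₁₀ N, so require 10·log₁₀ N ≥ 87.5 − 73.9 = 13.6 dB.
N ≥ 10^(13.6/10) = 22.909, so N = 23.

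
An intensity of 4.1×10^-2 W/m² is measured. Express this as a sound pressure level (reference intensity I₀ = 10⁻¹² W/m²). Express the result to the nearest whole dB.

L = 10·log₁₀(I/I₀) = 10·log₁₀(4.1×10^-2/10⁻¹²) = 10·log₁₀(4.1×10^10).
L = 10·(0.6128 + 10) = 106.13 dB.

106 dB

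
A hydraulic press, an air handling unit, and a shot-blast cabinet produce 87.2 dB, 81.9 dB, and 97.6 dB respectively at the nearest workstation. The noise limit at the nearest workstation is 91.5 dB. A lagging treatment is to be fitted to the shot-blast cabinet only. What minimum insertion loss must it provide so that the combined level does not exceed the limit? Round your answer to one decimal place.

Fixed contribution from the other sources: Σ 10^(L/10) = 10^(87.2/10) + 10^(81.9/10) = 6.797e+08 (88.32 dB).
To meet 91.5 dB overall, the treated shot-blast cabinet may contribute at most 10^(91.5/10) − 6.797e+08 = 7.328e+08, i.e. 88.65 dB.
Required insertion loss = 97.6 − 88.65 = 8.95 dB.

8.9 dB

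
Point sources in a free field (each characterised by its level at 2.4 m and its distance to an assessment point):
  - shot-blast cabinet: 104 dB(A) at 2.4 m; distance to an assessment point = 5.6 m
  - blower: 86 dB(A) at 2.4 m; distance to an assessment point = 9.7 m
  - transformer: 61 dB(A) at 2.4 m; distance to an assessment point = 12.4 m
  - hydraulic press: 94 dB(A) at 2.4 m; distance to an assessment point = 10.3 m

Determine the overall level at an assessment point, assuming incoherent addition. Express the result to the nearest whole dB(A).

97 dB(A)

First find each source's level at the receiver (point-source: −20·log₁₀(r/r_ref)), then combine on an intensity basis.
shot-blast cabinet: 104 − 20·log₁₀(5.6/2.4) = 104 − 7.36 = 96.64 dB(A).
blower: 86 − 20·log₁₀(9.7/2.4) = 86 − 12.13 = 73.87 dB(A).
transformer: 61 − 20·log₁₀(12.4/2.4) = 61 − 14.26 = 46.74 dB(A).
hydraulic press: 94 − 20·log₁₀(10.3/2.4) = 94 − 12.65 = 81.35 dB(A).
Σ 10^(L/10) = 4.774e+09 → L_total = 10·log₁₀(4.774e+09) = 96.79 dB(A).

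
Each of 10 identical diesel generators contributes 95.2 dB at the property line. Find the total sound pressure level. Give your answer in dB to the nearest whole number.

105 dB

L_total = L₁ + 10·log₁₀ N for N identical incoherent sources.
L_total = 95.2 + 10·log₁₀(10) = 95.2 + 10.000 = 105.20 dB.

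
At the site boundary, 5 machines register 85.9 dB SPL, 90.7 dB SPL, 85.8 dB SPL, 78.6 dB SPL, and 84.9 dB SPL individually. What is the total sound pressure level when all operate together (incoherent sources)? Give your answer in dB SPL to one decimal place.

For uncorrelated sources the intensities add, so convert each level to linear form, sum, and take 10·log₁₀ of the total.
Σ 10^(L/10) = 10^(85.9/10) + 10^(90.7/10) + 10^(85.8/10) + 10^(78.6/10) + 10^(84.9/10) = 2.326e+09.
L_total = 10·log₁₀(2.326e+09) = 93.67 dB SPL.

93.7 dB SPL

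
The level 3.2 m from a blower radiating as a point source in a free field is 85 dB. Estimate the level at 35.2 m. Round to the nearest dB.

For a point source, L₂ = L₁ − 20·log₁₀(r₂/r₁).
L₂ = 85 − 20·log₁₀(35.2/3.2) = 85 − 20.828 = 64.17 dB.

64 dB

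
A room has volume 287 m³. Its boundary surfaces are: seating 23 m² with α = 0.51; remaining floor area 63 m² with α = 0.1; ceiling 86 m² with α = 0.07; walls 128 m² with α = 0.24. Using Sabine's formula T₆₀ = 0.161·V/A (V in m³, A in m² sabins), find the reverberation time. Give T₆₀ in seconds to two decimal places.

A = Σ Sᵢαᵢ = 23·0.51 + 63·0.1 + 86·0.07 + 128·0.24 = 54.77 m².
T₆₀ = 0.161·V/A = 0.161·287/54.77 = 0.844 s.

0.84 s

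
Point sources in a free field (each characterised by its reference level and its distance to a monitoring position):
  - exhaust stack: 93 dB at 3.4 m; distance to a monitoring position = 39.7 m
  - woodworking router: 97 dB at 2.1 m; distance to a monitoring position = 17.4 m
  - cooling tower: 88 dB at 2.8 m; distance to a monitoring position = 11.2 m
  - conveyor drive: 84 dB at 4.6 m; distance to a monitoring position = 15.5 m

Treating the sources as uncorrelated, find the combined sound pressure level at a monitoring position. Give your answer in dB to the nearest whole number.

82 dB

Apply inverse-square spreading to bring every level to the receiver, then sum 10^(L/10).
exhaust stack: 93 − 20·log₁₀(39.7/3.4) = 93 − 21.35 = 71.65 dB.
woodworking router: 97 − 20·log₁₀(17.4/2.1) = 97 − 18.37 = 78.63 dB.
cooling tower: 88 − 20·log₁₀(11.2/2.8) = 88 − 12.04 = 75.96 dB.
conveyor drive: 84 − 20·log₁₀(15.5/4.6) = 84 − 10.55 = 73.45 dB.
Σ 10^(L/10) = 1.492e+08 → L_total = 10·log₁₀(1.492e+08) = 81.74 dB.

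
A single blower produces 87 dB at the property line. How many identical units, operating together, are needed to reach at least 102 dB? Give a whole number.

32

The shortfall is 102 − 87 = 15.0 dB, and N units add 10·log₁₀ N, so need 10·log₁₀ N ≥ 15.0.
N ≥ 10^(15.0/10) = 31.623, so N = 32.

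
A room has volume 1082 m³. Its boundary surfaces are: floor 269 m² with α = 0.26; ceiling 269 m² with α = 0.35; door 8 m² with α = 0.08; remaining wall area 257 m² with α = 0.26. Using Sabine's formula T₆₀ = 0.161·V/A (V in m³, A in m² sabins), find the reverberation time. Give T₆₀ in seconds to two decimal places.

Total absorption A = 269·0.26 + 269·0.35 + 8·0.08 + 257·0.26 = 231.55 m² sabins.
T₆₀ = 0.161·V/A = 0.161·1082/231.55 = 0.752 s.

0.75 s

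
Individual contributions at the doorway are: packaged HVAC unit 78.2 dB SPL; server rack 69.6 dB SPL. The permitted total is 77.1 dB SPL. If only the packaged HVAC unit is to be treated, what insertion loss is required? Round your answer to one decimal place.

2.0 dB

Everything except the packaged HVAC unit sums to 10^(69.6/10) = 9.120e+06 in linear terms, 69.60 dB SPL.
The limit corresponds to 10^(77.1/10) = 5.129e+07; subtracting the fixed part leaves 4.217e+07 for the packaged HVAC unit, i.e. 76.25 dB SPL.
Required insertion loss = 78.2 − 76.25 = 1.95 dB.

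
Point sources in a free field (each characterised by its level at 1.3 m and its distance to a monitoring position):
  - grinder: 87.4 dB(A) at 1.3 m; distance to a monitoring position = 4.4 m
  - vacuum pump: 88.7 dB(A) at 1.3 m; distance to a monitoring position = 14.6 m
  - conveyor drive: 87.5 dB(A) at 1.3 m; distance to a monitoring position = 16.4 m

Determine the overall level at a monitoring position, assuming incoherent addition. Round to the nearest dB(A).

Propagate each source to the receiver with L = L_ref − 20·log₁₀(r/r_ref), then add intensities.
grinder: 87.4 − 20·log₁₀(4.4/1.3) = 87.4 − 10.59 = 76.81 dB(A).
vacuum pump: 88.7 − 20·log₁₀(14.6/1.3) = 88.7 − 21.01 = 67.69 dB(A).
conveyor drive: 87.5 − 20·log₁₀(16.4/1.3) = 87.5 − 22.02 = 65.48 dB(A).
Σ 10^(L/10) = 5.738e+07 → L_total = 10·log₁₀(5.738e+07) = 77.59 dB(A).

78 dB(A)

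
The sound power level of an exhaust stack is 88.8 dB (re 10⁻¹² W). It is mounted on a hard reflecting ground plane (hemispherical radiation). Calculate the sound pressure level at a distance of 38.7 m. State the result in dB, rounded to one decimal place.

49.1 dB

Free-field hemispherical radiation: L_p = L_w − 10·log₁₀(2π·r²), r = 38.7 m.
2π·r² = 9410 m², 10·log₁₀ of that is 39.736 dB.
L_p = 88.8 − 39.736 = 49.06 dB.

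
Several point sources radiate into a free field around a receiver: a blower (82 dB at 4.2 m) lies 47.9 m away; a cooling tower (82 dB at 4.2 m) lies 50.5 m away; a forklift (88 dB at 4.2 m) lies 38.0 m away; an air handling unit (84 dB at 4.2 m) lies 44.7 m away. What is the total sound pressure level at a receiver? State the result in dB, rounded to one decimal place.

Apply inverse-square spreading to bring every level to the receiver, then sum 10^(L/10).
blower: 82 − 20·log₁₀(47.9/4.2) = 82 − 21.14 = 60.86 dB.
cooling tower: 82 − 20·log₁₀(50.5/4.2) = 82 − 21.60 = 60.40 dB.
forklift: 88 − 20·log₁₀(38.0/4.2) = 88 − 19.13 = 68.87 dB.
air handling unit: 84 − 20·log₁₀(44.7/4.2) = 84 − 20.54 = 63.46 dB.
Σ 10^(L/10) = 1.224e+07 → L_total = 10·log₁₀(1.224e+07) = 70.88 dB.

70.9 dB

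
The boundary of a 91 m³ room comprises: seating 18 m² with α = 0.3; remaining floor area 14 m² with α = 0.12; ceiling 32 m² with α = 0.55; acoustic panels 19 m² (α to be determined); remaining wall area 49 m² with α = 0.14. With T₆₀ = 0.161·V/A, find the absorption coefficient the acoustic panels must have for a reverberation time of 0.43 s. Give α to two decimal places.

0.13

From T₆₀ = 0.161·V/A, the target T₆₀ = 0.43 s needs A = 0.161·91/0.43 = 34.07 m².
Absorption from the other surfaces = 18·0.3 + 14·0.12 + 32·0.55 + 49·0.14 = 31.54 m², so the acoustic panels must supply 2.53 m² over 19 m².
α = 2.53/19 = 0.133.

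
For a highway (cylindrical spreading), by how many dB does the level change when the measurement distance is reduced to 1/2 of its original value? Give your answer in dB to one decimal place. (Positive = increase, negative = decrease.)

With cylindrical spreading the level changes by −10·log₁₀(r₂/r₁).
ΔL = −10·log₁₀(0.5) = +3.01 dB.

+3.0 dB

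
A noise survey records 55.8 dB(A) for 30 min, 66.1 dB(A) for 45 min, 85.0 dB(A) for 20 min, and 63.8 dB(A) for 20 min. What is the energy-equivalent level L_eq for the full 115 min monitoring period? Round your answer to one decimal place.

77.6 dB(A)

Weight each interval's intensity by its duration and average over T = 115 min:
Σ tᵢ·10^(Lᵢ/10) = 30·10^(55.8/10) + 45·10^(66.1/10) + 20·10^(85.0/10) + 20·10^(63.8/10) = 6.567e+09.
L_eq = 10·log₁₀(6.567e+09/115) = 77.57 dB(A).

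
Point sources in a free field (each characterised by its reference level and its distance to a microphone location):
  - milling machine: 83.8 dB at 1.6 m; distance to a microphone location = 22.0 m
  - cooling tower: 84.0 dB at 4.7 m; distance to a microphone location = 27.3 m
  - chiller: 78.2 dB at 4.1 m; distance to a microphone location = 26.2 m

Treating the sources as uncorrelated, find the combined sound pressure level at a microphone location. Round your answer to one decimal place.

70.1 dB

First find each source's level at the receiver (point-source: −20·log₁₀(r/r_ref)), then combine on an intensity basis.
milling machine: 83.8 − 20·log₁₀(22.0/1.6) = 83.8 − 22.77 = 61.03 dB.
cooling tower: 84.0 − 20·log₁₀(27.3/4.7) = 84.0 − 15.28 = 68.72 dB.
chiller: 78.2 − 20·log₁₀(26.2/4.1) = 78.2 − 16.11 = 62.09 dB.
Σ 10^(L/10) = 1.033e+07 → L_total = 10·log₁₀(1.033e+07) = 70.14 dB.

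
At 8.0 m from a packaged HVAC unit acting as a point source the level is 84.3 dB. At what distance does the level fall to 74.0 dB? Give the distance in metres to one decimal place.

26.2 m

Point-source spreading drops the level by 20·log₁₀(r₂/r₁); inverting, r₂/r₁ = 10^(ΔL/20).
r₂ = 8.0·10^((84.3−74.0)/20) = 8.0·10^(10.3/20) = 26.19 m.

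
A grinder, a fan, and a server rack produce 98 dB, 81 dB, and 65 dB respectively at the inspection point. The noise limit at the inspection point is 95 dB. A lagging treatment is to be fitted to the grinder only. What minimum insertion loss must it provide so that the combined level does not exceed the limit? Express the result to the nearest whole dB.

3 dB

The untreated sources together contribute 10^(81/10) + 10^(65/10) = 1.291e+08, i.e. 81.11 dB.
The limit corresponds to 10^(95/10) = 3.162e+09; subtracting the fixed part leaves 3.033e+09 for the grinder, i.e. 94.82 dB.
Required insertion loss = 98 − 94.82 = 3.18 dB.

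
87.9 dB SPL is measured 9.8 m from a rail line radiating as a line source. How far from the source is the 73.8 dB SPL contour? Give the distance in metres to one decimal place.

The 14.1 dB drop corresponds to a distance ratio of 10^(14.1/10) for a line source.
r₂ = 9.8·10^((87.9−73.8)/10) = 9.8·10^(14.1/10) = 251.90 m.

251.9 m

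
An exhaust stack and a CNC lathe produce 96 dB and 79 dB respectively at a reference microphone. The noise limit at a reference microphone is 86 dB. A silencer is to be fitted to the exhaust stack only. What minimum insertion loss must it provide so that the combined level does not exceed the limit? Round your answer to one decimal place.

11.0 dB

Everything except the exhaust stack sums to 10^(79/10) = 7.943e+07 in linear terms, 79.00 dB.
The limit corresponds to 10^(86/10) = 3.981e+08; subtracting the fixed part leaves 3.187e+08 for the exhaust stack, i.e. 85.03 dB.
Required insertion loss = 96 − 85.03 = 10.97 dB.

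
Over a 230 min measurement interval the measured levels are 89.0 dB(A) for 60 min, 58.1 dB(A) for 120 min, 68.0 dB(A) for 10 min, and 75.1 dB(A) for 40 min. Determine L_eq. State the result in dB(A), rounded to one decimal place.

83.3 dB(A)

The energy average is taken in the linear domain: L_eq = 10·log₁₀[(Σ tᵢ·10^(Lᵢ/10))/T], T = 230 min.
Σ tᵢ·10^(Lᵢ/10) = 60·10^(89.0/10) + 120·10^(58.1/10) + 10·10^(68.0/10) + 40·10^(75.1/10) = 4.909e+10.
L_eq = 10·log₁₀(4.909e+10/230) = 83.29 dB(A).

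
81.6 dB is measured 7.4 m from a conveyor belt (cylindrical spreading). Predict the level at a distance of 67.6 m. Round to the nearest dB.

For a line source, L₂ = L₁ − 10·log₁₀(r₂/r₁).
L₂ = 81.6 − 10·log₁₀(67.6/7.4) = 81.6 − 9.607 = 71.99 dB.

72 dB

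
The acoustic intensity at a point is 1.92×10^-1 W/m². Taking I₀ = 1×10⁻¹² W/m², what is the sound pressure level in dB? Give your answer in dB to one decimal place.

112.8 dB

I/I₀ = 1.92×10^-1/10⁻¹² = 1.92×10^11, and L = 10·log₁₀(I/I₀).
L = 10·(0.2833 + 11) = 112.83 dB.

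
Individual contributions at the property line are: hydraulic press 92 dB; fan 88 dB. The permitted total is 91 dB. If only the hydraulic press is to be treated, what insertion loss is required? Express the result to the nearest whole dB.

Fixed contribution from the other source: Σ 10^(L/10) = 10^(88/10) = 6.310e+08 (88.00 dB).
The limit corresponds to 10^(91/10) = 1.259e+09; subtracting the fixed part leaves 6.280e+08 for the hydraulic press, i.e. 87.98 dB.
So the hydraulic press must be reduced from 92 to 87.98 dB: IL = 4.02 dB.

4 dB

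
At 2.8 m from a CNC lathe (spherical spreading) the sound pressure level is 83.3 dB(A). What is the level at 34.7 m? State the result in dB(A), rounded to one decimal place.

For a point source, L₂ = L₁ − 20·log₁₀(r₂/r₁).
L₂ = 83.3 − 20·log₁₀(34.7/2.8) = 83.3 − 21.863 = 61.44 dB(A).

61.4 dB(A)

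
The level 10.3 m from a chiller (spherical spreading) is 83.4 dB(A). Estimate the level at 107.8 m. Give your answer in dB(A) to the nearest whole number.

Spherical spreading from a point source gives a 20·log₁₀(r₂/r₁) drop.
L₂ = 83.4 − 20·log₁₀(107.8/10.3) = 83.4 − 20.396 = 63.00 dB(A).

63 dB(A)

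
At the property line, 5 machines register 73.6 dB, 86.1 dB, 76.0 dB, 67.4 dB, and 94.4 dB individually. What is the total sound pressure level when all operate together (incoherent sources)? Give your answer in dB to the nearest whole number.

95 dB

Incoherent sources combine by intensity addition: L_total = 10·log₁₀(Σ 10^(L_i/10)).
Σ 10^(L/10) = 10^(73.6/10) + 10^(86.1/10) + 10^(76.0/10) + 10^(67.4/10) + 10^(94.4/10) = 3.230e+09.
L_total = 10·log₁₀(3.230e+09) = 95.09 dB.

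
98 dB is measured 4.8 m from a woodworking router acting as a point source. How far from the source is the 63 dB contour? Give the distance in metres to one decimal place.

The 35.0 dB drop corresponds to a distance ratio of 10^(35.0/20) for a point source.
r₂ = 4.8·10^((98−63)/20) = 4.8·10^(35.0/20) = 269.92 m.

269.9 m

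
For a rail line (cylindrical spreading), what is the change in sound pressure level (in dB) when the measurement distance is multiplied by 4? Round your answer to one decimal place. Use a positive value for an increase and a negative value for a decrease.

With cylindrical spreading the level changes by −10·log₁₀(r₂/r₁).
ΔL = −10·log₁₀(4) = -6.02 dB.

-6.0 dB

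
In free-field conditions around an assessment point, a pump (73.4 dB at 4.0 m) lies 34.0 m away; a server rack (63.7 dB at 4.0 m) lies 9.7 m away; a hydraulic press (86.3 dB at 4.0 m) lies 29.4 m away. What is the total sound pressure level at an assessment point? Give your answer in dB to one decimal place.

First find each source's level at the receiver (point-source: −20·log₁₀(r/r_ref)), then combine on an intensity basis.
pump: 73.4 − 20·log₁₀(34.0/4.0) = 73.4 − 18.59 = 54.81 dB.
server rack: 63.7 − 20·log₁₀(9.7/4.0) = 63.7 − 7.69 = 56.01 dB.
hydraulic press: 86.3 − 20·log₁₀(29.4/4.0) = 86.3 − 17.33 = 68.97 dB.
Σ 10^(L/10) = 8.598e+06 → L_total = 10·log₁₀(8.598e+06) = 69.34 dB.

69.3 dB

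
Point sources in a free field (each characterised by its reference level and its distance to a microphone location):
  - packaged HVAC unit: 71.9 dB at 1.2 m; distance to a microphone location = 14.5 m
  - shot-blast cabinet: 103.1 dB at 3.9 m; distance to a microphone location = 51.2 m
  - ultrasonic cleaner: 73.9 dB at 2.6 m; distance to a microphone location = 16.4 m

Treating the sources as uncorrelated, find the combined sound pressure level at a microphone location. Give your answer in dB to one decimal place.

Apply inverse-square spreading to bring every level to the receiver, then sum 10^(L/10).
packaged HVAC unit: 71.9 − 20·log₁₀(14.5/1.2) = 71.9 − 21.64 = 50.26 dB.
shot-blast cabinet: 103.1 − 20·log₁₀(51.2/3.9) = 103.1 − 22.36 = 80.74 dB.
ultrasonic cleaner: 73.9 − 20·log₁₀(16.4/2.6) = 73.9 − 16.00 = 57.90 dB.
Σ 10^(L/10) = 1.192e+08 → L_total = 10·log₁₀(1.192e+08) = 80.76 dB.

80.8 dB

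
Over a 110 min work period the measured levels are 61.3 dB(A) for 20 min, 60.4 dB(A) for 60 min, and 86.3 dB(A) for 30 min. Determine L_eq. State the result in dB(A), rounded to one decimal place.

80.7 dB(A)

The energy average is taken in the linear domain: L_eq = 10·log₁₀[(Σ tᵢ·10^(Lᵢ/10))/T], T = 110 min.
Σ tᵢ·10^(Lᵢ/10) = 20·10^(61.3/10) + 60·10^(60.4/10) + 30·10^(86.3/10) = 1.289e+10.
L_eq = 10·log₁₀(1.289e+10/110) = 80.69 dB(A).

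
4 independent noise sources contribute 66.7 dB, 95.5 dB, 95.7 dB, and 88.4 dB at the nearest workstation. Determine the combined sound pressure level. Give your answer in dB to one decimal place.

Incoherent sources combine by intensity addition: L_total = 10·log₁₀(Σ 10^(L_i/10)).
Σ 10^(L/10) = 10^(66.7/10) + 10^(95.5/10) + 10^(95.7/10) + 10^(88.4/10) = 7.960e+09.
L_total = 10·log₁₀(7.960e+09) = 99.01 dB.

99.0 dB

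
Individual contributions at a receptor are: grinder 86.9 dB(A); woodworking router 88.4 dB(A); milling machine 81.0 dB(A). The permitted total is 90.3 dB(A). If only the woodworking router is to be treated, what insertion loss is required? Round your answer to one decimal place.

Fixed contribution from the other sources: Σ 10^(L/10) = 10^(86.9/10) + 10^(81.0/10) = 6.157e+08 (87.89 dB(A)).
To meet 90.3 dB(A) overall, the treated woodworking router may contribute at most 10^(90.3/10) − 6.157e+08 = 4.558e+08, i.e. 86.59 dB(A).
So the woodworking router must be reduced from 88.4 to 86.59 dB(A): IL = 1.81 dB.

1.8 dB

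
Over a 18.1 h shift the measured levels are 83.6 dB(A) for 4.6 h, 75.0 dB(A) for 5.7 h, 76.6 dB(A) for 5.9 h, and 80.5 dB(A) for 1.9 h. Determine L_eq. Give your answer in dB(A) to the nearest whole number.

80 dB(A)

The energy average is taken in the linear domain: L_eq = 10·log₁₀[(Σ tᵢ·10^(Lᵢ/10))/T], T = 18.1 h.
Σ tᵢ·10^(Lᵢ/10) = 4.6·10^(83.6/10) + 5.7·10^(75.0/10) + 5.9·10^(76.6/10) + 1.9·10^(80.5/10) = 1.717e+09.
L_eq = 10·log₁₀(1.717e+09/18.1) = 79.77 dB(A).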